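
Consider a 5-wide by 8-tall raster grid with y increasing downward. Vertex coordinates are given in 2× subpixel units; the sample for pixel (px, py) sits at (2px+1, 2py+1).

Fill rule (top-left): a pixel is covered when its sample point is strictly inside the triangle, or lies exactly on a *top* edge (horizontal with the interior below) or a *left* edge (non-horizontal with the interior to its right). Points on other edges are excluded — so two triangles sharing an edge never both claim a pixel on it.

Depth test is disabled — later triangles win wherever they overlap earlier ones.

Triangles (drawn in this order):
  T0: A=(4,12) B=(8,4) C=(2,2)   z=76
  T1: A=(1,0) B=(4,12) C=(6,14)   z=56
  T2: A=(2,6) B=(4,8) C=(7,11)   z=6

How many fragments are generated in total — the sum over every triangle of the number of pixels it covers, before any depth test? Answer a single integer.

T0:
  2·area = 56  (B↔C swapped to make it positive)
  edge (4, 12)→(2, 2): d=(-2,-10) top-left  bias=+0
  edge (2, 2)→(8, 4): d=(6,2) right/bottom  bias=-1
  edge (8, 4)→(4, 12): d=(-4,8) right/bottom  bias=-1
    (1,1)@(3, 3): e=[8,4,44] → █
    (2,1)@(5, 3): e=[28,0,28] → ·  [on edge]
    (1,2)@(3, 5): e=[4,16,36] → █
    (2,2)@(5, 5): e=[24,12,20] → █
    (3,2)@(7, 5): e=[44,8,4] → █
    (4,2)@(9, 5): e=[64,4,-12] → ·
    (1,3)@(3, 7): e=[0,28,28] → █  [on edge]
    (3,3)@(7, 7): e=[40,20,-4] → ·
    (1,4)@(3, 9): e=[-4,40,20] → ·
    (2,4)@(5, 9): e=[16,36,4] → █
    (3,4)@(7, 9): e=[36,32,-12] → ·
    (2,5)@(5, 11): e=[12,48,-4] → ·
  covered (7 px):
    · · · · ·
    · █ · · ·
    · █ █ █ ·
    · █ █ · ·
    · · █ · ·
    · · · · ·
    · · · · ·
    · · · · ·
T1:
  2·area = 18  (B↔C swapped to make it positive)
  edge (1, 0)→(6, 14): d=(5,14) right/bottom  bias=-1
  edge (6, 14)→(4, 12): d=(-2,-2) top-left  bias=+0
  edge (4, 12)→(1, 0): d=(-3,-12) top-left  bias=+0
    (1,3)@(3, 7): e=[7,8,3] → █
    (2,3)@(5, 7): e=[-21,12,27] → ·
    (0,4)@(1, 9): e=[45,0,-27] → ·  [on edge]
    (1,4)@(3, 9): e=[17,4,-3] → ·
    (1,5)@(3, 11): e=[27,0,-9] → ·  [on edge]
    (2,6)@(5, 13): e=[9,0,9] → █  [on edge]
    (3,6)@(7, 13): e=[-19,4,33] → ·
    (2,7)@(5, 15): e=[19,-4,3] → ·
    (3,7)@(7, 15): e=[-9,0,27] → ·  [on edge]
  covered (2 px):
    · · · · ·
    · · · · ·
    · · · · ·
    · █ · · ·
    · · · · ·
    · · · · ·
    · · █ · ·
    · · · · ·
T2:
  degenerate (2·area = 0) — covers nothing

Final: 9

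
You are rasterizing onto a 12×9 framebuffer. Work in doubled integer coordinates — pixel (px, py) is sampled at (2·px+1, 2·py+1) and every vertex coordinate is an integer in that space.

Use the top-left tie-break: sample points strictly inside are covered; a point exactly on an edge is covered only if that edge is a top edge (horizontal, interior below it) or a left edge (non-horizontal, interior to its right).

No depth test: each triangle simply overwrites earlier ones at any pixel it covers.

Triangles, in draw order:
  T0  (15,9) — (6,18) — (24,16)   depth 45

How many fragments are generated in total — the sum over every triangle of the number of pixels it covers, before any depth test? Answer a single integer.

T0:
  2·area = 144  (B↔C swapped to make it positive)
  edge (15, 9)→(24, 16): d=(9,7) right/bottom  bias=-1
  edge (24, 16)→(6, 18): d=(-18,2) right/bottom  bias=-1
  edge (6, 18)→(15, 9): d=(9,-9) top-left  bias=+0
    (11,0)@(23, 1): e=[-128,272,0] → ·  [on edge]
    (10,1)@(21, 3): e=[-96,240,0] → ·  [on edge]
    (9,2)@(19, 5): e=[-64,208,0] → ·  [on edge]
    (8,3)@(17, 7): e=[-32,176,0] → ·  [on edge]
    (7,4)@(15, 9): e=[0,144,0] → ·  [on edge]
    (6,5)@(13, 11): e=[32,112,0] → █  [on edge]
    (7,5)@(15, 11): e=[18,108,18] → █
    (8,5)@(17, 11): e=[4,104,36] → █
    (9,5)@(19, 11): e=[-10,100,54] → ·
    (5,6)@(11, 13): e=[64,80,0] → █  [on edge]
    (9,6)@(19, 13): e=[8,64,72] → █
    (10,6)@(21, 13): e=[-6,60,90] → ·
    (4,7)@(9, 15): e=[96,48,0] → █  [on edge]
    (3,8)@(7, 17): e=[128,16,0] → █  [on edge]
    (7,8)@(15, 17): e=[72,0,72] → ·  [on edge]
  covered (19 px):
    · · · · · · · · · · · ·
    · · · · · · · · · · · ·
    · · · · · · · · · · · ·
    · · · · · · · · · · · ·
    · · · · · · · · · · · ·
    · · · · · · █ █ █ · · ·
    · · · · · █ █ █ █ █ · ·
    · · · · █ █ █ █ █ █ █ ·
    · · · █ █ █ █ · · · · ·

Result: 19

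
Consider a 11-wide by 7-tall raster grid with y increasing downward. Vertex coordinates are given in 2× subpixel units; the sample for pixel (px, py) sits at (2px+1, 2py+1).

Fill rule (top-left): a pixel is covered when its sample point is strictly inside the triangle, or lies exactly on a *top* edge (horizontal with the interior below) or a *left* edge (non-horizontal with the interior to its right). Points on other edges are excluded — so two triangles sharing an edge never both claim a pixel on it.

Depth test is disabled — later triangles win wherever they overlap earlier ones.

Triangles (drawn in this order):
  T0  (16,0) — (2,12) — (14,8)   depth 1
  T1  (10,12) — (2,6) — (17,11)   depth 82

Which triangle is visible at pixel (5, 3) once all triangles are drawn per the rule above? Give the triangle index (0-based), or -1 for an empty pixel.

T0:
  2·area = 88  (B↔C swapped to make it positive)
  edge (16, 0)→(14, 8): d=(-2,8) right/bottom  bias=-1
  edge (14, 8)→(2, 12): d=(-12,4) right/bottom  bias=-1
  edge (2, 12)→(16, 0): d=(14,-12) top-left  bias=+0
    (7,0)@(15, 1): e=[6,80,2] → X
    (8,0)@(17, 1): e=[-10,72,26] → .
    (6,1)@(13, 3): e=[18,64,6] → X
    (8,1)@(17, 3): e=[-14,48,54] → .
    (5,2)@(11, 5): e=[30,48,10] → X
    (7,2)@(15, 5): e=[-2,32,58] → .
    (4,3)@(9, 7): e=[42,32,14] → X
    (7,3)@(15, 7): e=[-6,8,86] → .
    (8,3)@(17, 7): e=[-22,0,110] → .  [on edge]
    (3,4)@(7, 9): e=[54,16,18] → X
    (5,4)@(11, 9): e=[22,0,66] → .  [on edge]
    (6,4)@(13, 9): e=[6,-8,90] → .
    (2,5)@(5, 11): e=[66,0,22] → .  [on edge]
  covered (10 px):
    . . . . . . . X . . .
    . . . . . . X X . . .
    . . . . . X X . . . .
    . . . . X X X . . . .
    . . . X X . . . . . .
    . . . . . . . . . . .
    . . . . . . . . . . .
T1:
  2·area = 50
  edge (10, 12)→(2, 6): d=(-8,-6) top-left  bias=+0
  edge (2, 6)→(17, 11): d=(15,5) right/bottom  bias=-1
  edge (17, 11)→(10, 12): d=(-7,1) right/bottom  bias=-1
    (2,3)@(5, 7): e=[10,0,40] → .  [on edge]
    (3,4)@(7, 9): e=[6,20,24] → X
    (4,4)@(9, 9): e=[18,10,22] → X
    (5,4)@(11, 9): e=[30,0,20] → .  [on edge]
    (3,5)@(7, 11): e=[-10,50,10] → .
    (4,5)@(9, 11): e=[2,40,8] → X
    (5,5)@(11, 11): e=[14,30,6] → X
    (6,5)@(13, 11): e=[26,20,4] → X
    (7,5)@(15, 11): e=[38,10,2] → X
    (8,5)@(17, 11): e=[50,0,0] → .  [on edge]
    (1,6)@(3, 13): e=[-50,100,0] → .  [on edge]
    (4,6)@(9, 13): e=[-14,70,-6] → .
  covered (6 px):
    . . . . . . . . . . .
    . . . . . . . . . . .
    . . . . . . . . . . .
    . . . . . . . . . . .
    . . . X X . . . . . .
    . . . . X X X X . . .
    . . . . . . . . . . .

Z-buffer (winner per pixel, '.' = empty):
  . . . . . . . 0 . . .
  . . . . . . 0 0 . . .
  . . . . . 0 0 . . . .
  . . . . 0 0 0 . . . .
  . . . 1 1 . . . . . .
  . . . . 1 1 1 1 . . .
  . . . . . . . . . . .

Result: 0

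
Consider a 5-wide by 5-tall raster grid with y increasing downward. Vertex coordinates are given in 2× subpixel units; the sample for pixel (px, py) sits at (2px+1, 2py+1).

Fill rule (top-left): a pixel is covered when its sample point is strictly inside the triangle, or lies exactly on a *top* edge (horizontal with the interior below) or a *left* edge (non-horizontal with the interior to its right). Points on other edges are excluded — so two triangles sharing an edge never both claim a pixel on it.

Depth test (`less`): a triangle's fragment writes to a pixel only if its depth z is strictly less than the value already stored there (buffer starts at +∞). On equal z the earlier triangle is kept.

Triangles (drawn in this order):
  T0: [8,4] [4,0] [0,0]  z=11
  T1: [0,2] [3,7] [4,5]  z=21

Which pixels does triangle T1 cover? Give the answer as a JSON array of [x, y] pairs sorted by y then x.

T0:
  2·area = 16  (B↔C swapped to make it positive)
  edge (8, 4)→(0, 0): d=(-8,-4) top-left  bias=+0
  edge (0, 0)→(4, 0): d=(4,0) top-left  bias=+0
  edge (4, 0)→(8, 4): d=(4,4) right/bottom  bias=-1
    (1,0)@(3, 1): e=[4,4,8] → X
    (2,0)@(5, 1): e=[12,4,0] → .  [on edge]
    (1,1)@(3, 3): e=[-12,12,16] → .
    (3,1)@(7, 3): e=[4,12,0] → .  [on edge]
    (4,2)@(9, 5): e=[-4,20,0] → .  [on edge]
  covered (1 px):
    . X . . .
    . . . . .
    . . . . .
    . . . . .
    . . . . .
T1:
  2·area = 11  (B↔C swapped to make it positive)
  edge (0, 2)→(4, 5): d=(4,3) right/bottom  bias=-1
  edge (4, 5)→(3, 7): d=(-1,2) right/bottom  bias=-1
  edge (3, 7)→(0, 2): d=(-3,-5) top-left  bias=+0
    (0,1)@(1, 3): e=[1,8,2] → X
    (1,1)@(3, 3): e=[-5,4,12] → .
    (2,1)@(5, 3): e=[-11,0,22] → .  [on edge]
    (0,2)@(1, 5): e=[9,6,-4] → .
    (1,2)@(3, 5): e=[3,2,6] → X
    (2,2)@(5, 5): e=[-3,-2,16] → .
    (1,3)@(3, 7): e=[11,0,0] → .  [on edge]
  covered (2 px):
    . . . . .
    X . . . .
    . X . . .
    . . . . .
    . . . . .

Final: [[0,1],[1,2]]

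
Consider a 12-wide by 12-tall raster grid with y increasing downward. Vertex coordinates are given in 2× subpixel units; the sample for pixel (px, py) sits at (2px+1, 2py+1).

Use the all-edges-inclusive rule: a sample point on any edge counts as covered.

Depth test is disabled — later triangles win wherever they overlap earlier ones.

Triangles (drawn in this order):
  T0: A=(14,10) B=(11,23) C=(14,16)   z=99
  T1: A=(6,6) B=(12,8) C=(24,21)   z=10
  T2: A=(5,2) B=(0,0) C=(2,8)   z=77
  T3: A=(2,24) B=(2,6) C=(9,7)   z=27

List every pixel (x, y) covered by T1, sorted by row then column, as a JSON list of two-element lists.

T0:
  2·area = 18  (B↔C swapped to make it positive)
  edge (14, 10)→(14, 16): d=(0,6) inclusive
  edge (14, 16)→(11, 23): d=(-3,7) inclusive
  edge (11, 23)→(14, 10): d=(3,-13) inclusive
    (8,4)@(17, 9): e=[-18,0,36] → ·  [on edge]
    (6,7)@(13, 15): e=[6,10,2] → █
    (7,7)@(15, 15): e=[-6,-4,28] → ·
    (6,8)@(13, 17): e=[6,4,8] → █
    (7,8)@(15, 17): e=[-6,-10,34] → ·
    (6,9)@(13, 19): e=[6,-2,14] → ·
    (5,11)@(11, 23): e=[18,0,0] → █  [on edge]
    (6,11)@(13, 23): e=[6,-14,26] → ·
  covered (3 px):
    · · · · · · · · · · · ·
    · · · · · · · · · · · ·
    · · · · · · · · · · · ·
    · · · · · · · · · · · ·
    · · · · · · · · · · · ·
    · · · · · · · · · · · ·
    · · · · · · · · · · · ·
    · · · · · · █ · · · · ·
    · · · · · · █ · · · · ·
    · · · · · · · · · · · ·
    · · · · · · · · · · · ·
    · · · · · █ · · · · · ·
T1:
  2·area = 54
  edge (6, 6)→(12, 8): d=(6,2) inclusive
  edge (12, 8)→(24, 21): d=(12,13) inclusive
  edge (24, 21)→(6, 6): d=(-18,-15) inclusive
    (1,2)@(3, 5): e=[0,81,-27] → ·  [on edge]
    (4,3)@(9, 7): e=[0,27,27] → █  [on edge]
    (5,3)@(11, 7): e=[-4,1,57] → ·
    (4,4)@(9, 9): e=[12,51,-9] → ·
    (5,4)@(11, 9): e=[8,25,21] → █
    (6,4)@(13, 9): e=[4,-1,51] → ·
    (7,4)@(15, 9): e=[0,-27,81] → ·  [on edge]
    (5,5)@(11, 11): e=[20,49,-15] → ·
    (6,5)@(13, 11): e=[16,23,15] → █
    (7,5)@(15, 11): e=[12,-3,45] → ·
    (10,5)@(21, 11): e=[0,-81,135] → ·  [on edge]
    (6,6)@(13, 13): e=[28,47,-21] → ·
  covered (5 px):
    · · · · · · · · · · · ·
    · · · · · · · · · · · ·
    · · · · · · · · · · · ·
    · · · · █ · · · · · · ·
    · · · · · █ · · · · · ·
    · · · · · · █ · · · · ·
    · · · · · · · █ · · · ·
    · · · · · · · · █ · · ·
    · · · · · · · · · · · ·
    · · · · · · · · · · · ·
    · · · · · · · · · · · ·
    · · · · · · · · · · · ·
T2:
  2·area = 36  (B↔C swapped to make it positive)
  edge (5, 2)→(2, 8): d=(-3,6) inclusive
  edge (2, 8)→(0, 0): d=(-2,-8) inclusive
  edge (0, 0)→(5, 2): d=(5,2) inclusive
    (0,0)@(1, 1): e=[27,6,3] → █
    (1,0)@(3, 1): e=[15,22,-1] → ·
    (0,1)@(1, 3): e=[21,2,13] → █
    (1,1)@(3, 3): e=[9,18,9] → █
    (2,1)@(5, 3): e=[-3,34,5] → ·
    (0,2)@(1, 5): e=[15,-2,23] → ·
    (1,2)@(3, 5): e=[3,14,19] → █
    (2,2)@(5, 5): e=[-9,30,15] → ·
    (1,3)@(3, 7): e=[-3,10,29] → ·
  covered (4 px):
    █ · · · · · · · · · · ·
    █ █ · · · · · · · · · ·
    · █ · · · · · · · · · ·
    · · · · · · · · · · · ·
    · · · · · · · · · · · ·
    · · · · · · · · · · · ·
    · · · · · · · · · · · ·
    · · · · · · · · · · · ·
    · · · · · · · · · · · ·
    · · · · · · · · · · · ·
    · · · · · · · · · · · ·
    · · · · · · · · · · · ·
T3:
  2·area = 126
  edge (2, 24)→(2, 6): d=(0,-18) inclusive
  edge (2, 6)→(9, 7): d=(7,1) inclusive
  edge (9, 7)→(2, 24): d=(-7,17) inclusive
    (1,3)@(3, 7): e=[18,6,102] → █
    (2,3)@(5, 7): e=[54,4,68] → █
    (3,3)@(7, 7): e=[90,2,34] → █
    (4,3)@(9, 7): e=[126,0,0] → █  [on edge]
    (5,3)@(11, 7): e=[162,-2,-34] → ·
    (1,4)@(3, 9): e=[18,20,88] → █
    (4,4)@(9, 9): e=[126,14,-14] → ·
    (11,4)@(23, 9): e=[378,0,-252] → ·  [on edge]
    (1,5)@(3, 11): e=[18,34,74] → █
    (4,5)@(9, 11): e=[126,28,-28] → ·
    (1,6)@(3, 13): e=[18,48,60] → █
    (3,6)@(7, 13): e=[90,44,-8] → ·
  covered (17 px):
    · · · · · · · · · · · ·
    · · · · · · · · · · · ·
    · · · · · · · · · · · ·
    · █ █ █ █ · · · · · · ·
    · █ █ █ · · · · · · · ·
    · █ █ █ · · · · · · · ·
    · █ █ · · · · · · · · ·
    · █ █ · · · · · · · · ·
    · █ · · · · · · · · · ·
    · █ · · · · · · · · · ·
    · █ · · · · · · · · · ·
    · · · · · · · · · · · ·

Final: [[4,3],[5,4],[6,5],[7,6],[8,7]]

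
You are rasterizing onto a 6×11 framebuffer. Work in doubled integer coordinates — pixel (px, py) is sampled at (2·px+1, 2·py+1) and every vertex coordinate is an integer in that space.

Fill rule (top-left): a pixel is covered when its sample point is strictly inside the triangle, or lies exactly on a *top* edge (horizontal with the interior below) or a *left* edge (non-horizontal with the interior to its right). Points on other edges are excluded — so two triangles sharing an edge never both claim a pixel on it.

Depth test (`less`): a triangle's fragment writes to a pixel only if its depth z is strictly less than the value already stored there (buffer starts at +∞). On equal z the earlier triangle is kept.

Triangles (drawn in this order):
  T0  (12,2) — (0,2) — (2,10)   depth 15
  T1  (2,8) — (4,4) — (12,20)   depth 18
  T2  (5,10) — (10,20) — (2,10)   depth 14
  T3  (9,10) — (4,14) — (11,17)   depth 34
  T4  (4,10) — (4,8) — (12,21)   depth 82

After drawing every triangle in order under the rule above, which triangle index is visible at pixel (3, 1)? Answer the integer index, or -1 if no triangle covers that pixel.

T0:
  2·area = 96  (B↔C swapped to make it positive)
  edge (12, 2)→(2, 10): d=(-10,8) right/bottom  bias=-1
  edge (2, 10)→(0, 2): d=(-2,-8) top-left  bias=+0
  edge (0, 2)→(12, 2): d=(12,0) top-left  bias=+0
    (0,1)@(1, 3): e=[78,6,12] → █
    (1,1)@(3, 3): e=[62,22,12] → █
    (2,1)@(5, 3): e=[46,38,12] → █
    (3,1)@(7, 3): e=[30,54,12] → █
    (4,1)@(9, 3): e=[14,70,12] → █
    (5,1)@(11, 3): e=[-2,86,12] → ·
    (0,2)@(1, 5): e=[58,2,36] → █
    (4,2)@(9, 5): e=[-6,66,36] → ·
    (0,3)@(1, 7): e=[38,-2,60] → ·
    (1,3)@(3, 7): e=[22,14,60] → █
    (3,3)@(7, 7): e=[-10,46,60] → ·
    (1,4)@(3, 9): e=[2,10,84] → █
  covered (12 px):
    · · · · · ·
    █ █ █ █ █ ·
    █ █ █ █ · ·
    · █ █ · · ·
    · █ · · · ·
    · · · · · ·
    · · · · · ·
    · · · · · ·
    · · · · · ·
    · · · · · ·
    · · · · · ·
T1:
  2·area = 64
  edge (2, 8)→(4, 4): d=(2,-4) top-left  bias=+0
  edge (4, 4)→(12, 20): d=(8,16) right/bottom  bias=-1
  edge (12, 20)→(2, 8): d=(-10,-12) top-left  bias=+0
    (1,3)@(3, 7): e=[2,40,22] → █
    (2,3)@(5, 7): e=[10,8,46] → █
    (3,3)@(7, 7): e=[18,-24,70] → ·
    (1,4)@(3, 9): e=[6,56,2] → █
    (3,4)@(7, 9): e=[22,-8,50] → ·
    (1,5)@(3, 11): e=[10,72,-18] → ·
    (2,5)@(5, 11): e=[18,40,6] → █
    (3,5)@(7, 11): e=[26,8,30] → █
    (4,5)@(9, 11): e=[34,-24,54] → ·
    (2,6)@(5, 13): e=[22,56,-14] → ·
    (3,6)@(7, 13): e=[30,24,10] → █
    (4,6)@(9, 13): e=[38,-8,34] → ·
  covered (8 px):
    · · · · · ·
    · · · · · ·
    · · · · · ·
    · █ █ · · ·
    · █ █ · · ·
    · · █ █ · ·
    · · · █ · ·
    · · · · █ ·
    · · · · · ·
    · · · · · ·
    · · · · · ·
T2:
  2·area = 30
  edge (5, 10)→(10, 20): d=(5,10) right/bottom  bias=-1
  edge (10, 20)→(2, 10): d=(-8,-10) top-left  bias=+0
  edge (2, 10)→(5, 10): d=(3,0) top-left  bias=+0
    (1,5)@(3, 11): e=[25,2,3] → █
    (2,5)@(5, 11): e=[5,22,3] → █
    (3,5)@(7, 11): e=[-15,42,3] → ·
    (1,6)@(3, 13): e=[35,-14,9] → ·
    (2,6)@(5, 13): e=[15,6,9] → █
    (3,6)@(7, 13): e=[-5,26,9] → ·
    (2,7)@(5, 15): e=[25,-10,15] → ·
    (3,7)@(7, 15): e=[5,10,15] → █
    (4,7)@(9, 15): e=[-15,30,15] → ·
    (3,8)@(7, 17): e=[15,-6,21] → ·
  covered (4 px):
    · · · · · ·
    · · · · · ·
    · · · · · ·
    · · · · · ·
    · · · · · ·
    · █ █ · · ·
    · · █ · · ·
    · · · █ · ·
    · · · · · ·
    · · · · · ·
    · · · · · ·
T3:
  2·area = 43  (B↔C swapped to make it positive)
  edge (9, 10)→(11, 17): d=(2,7) right/bottom  bias=-1
  edge (11, 17)→(4, 14): d=(-7,-3) top-left  bias=+0
  edge (4, 14)→(9, 10): d=(5,-4) top-left  bias=+0
    (3,1)@(7, 3): e=[0,86,-43] → ·  [on edge]
    (4,5)@(9, 11): e=[2,36,5] → █
    (5,5)@(11, 11): e=[-12,42,13] → ·
    (3,6)@(7, 13): e=[20,16,7] → █
    (5,6)@(11, 13): e=[-8,28,23] → ·
    (3,7)@(7, 15): e=[24,2,17] → █
    (5,7)@(11, 15): e=[-4,14,33] → ·
    (3,8)@(7, 17): e=[28,-12,27] → ·
    (4,8)@(9, 17): e=[14,-6,35] → ·
    (5,8)@(11, 17): e=[0,0,43] → ·  [on edge]
  covered (5 px):
    · · · · · ·
    · · · · · ·
    · · · · · ·
    · · · · · ·
    · · · · · ·
    · · · · █ ·
    · · · █ █ ·
    · · · █ █ ·
    · · · · · ·
    · · · · · ·
    · · · · · ·
T4:
  2·area = 16
  edge (4, 10)→(4, 8): d=(0,-2) top-left  bias=+0
  edge (4, 8)→(12, 21): d=(8,13) right/bottom  bias=-1
  edge (12, 21)→(4, 10): d=(-8,-11) top-left  bias=+0
    (2,5)@(5, 11): e=[2,11,3] → █
    (3,5)@(7, 11): e=[6,-15,25] → ·
    (2,6)@(5, 13): e=[2,27,-13] → ·
    (3,6)@(7, 13): e=[6,1,9] → █
    (4,6)@(9, 13): e=[10,-25,31] → ·
    (3,7)@(7, 15): e=[6,17,-7] → ·
  covered (2 px):
    · · · · · ·
    · · · · · ·
    · · · · · ·
    · · · · · ·
    · · · · · ·
    · · █ · · ·
    · · · █ · ·
    · · · · · ·
    · · · · · ·
    · · · · · ·
    · · · · · ·

Z-buffer (winner per pixel, '.' = empty):
  . . . . . .
  0 0 0 0 0 .
  0 0 0 0 . .
  . 0 0 . . .
  . 0 1 . . .
  . 2 2 1 3 .
  . . 2 1 3 .
  . . . 2 1 .
  . . . . . .
  . . . . . .
  . . . . . .

Final: 0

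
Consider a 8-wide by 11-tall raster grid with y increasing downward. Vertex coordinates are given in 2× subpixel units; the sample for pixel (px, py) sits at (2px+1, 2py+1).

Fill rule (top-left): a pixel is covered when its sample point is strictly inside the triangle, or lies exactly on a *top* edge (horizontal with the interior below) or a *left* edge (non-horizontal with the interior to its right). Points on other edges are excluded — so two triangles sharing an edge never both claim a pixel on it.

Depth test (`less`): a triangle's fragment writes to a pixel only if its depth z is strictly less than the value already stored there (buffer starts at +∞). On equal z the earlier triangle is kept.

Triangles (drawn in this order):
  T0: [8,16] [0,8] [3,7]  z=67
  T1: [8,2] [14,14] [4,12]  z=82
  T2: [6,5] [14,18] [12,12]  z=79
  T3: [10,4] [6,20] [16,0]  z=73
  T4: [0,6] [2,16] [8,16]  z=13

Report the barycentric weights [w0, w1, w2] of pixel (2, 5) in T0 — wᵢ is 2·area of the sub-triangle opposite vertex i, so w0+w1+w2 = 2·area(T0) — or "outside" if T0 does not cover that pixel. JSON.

T0:
  2·area = 32
  edge (8, 16)→(0, 8): d=(-8,-8) top-left  bias=+0
  edge (0, 8)→(3, 7): d=(3,-1) top-left  bias=+0
  edge (3, 7)→(8, 16): d=(5,9) right/bottom  bias=-1
    (7,1)@(15, 3): e=[160,0,-128] → ·  [on edge]
    (4,2)@(9, 5): e=[96,0,-64] → ·  [on edge]
    (1,3)@(3, 7): e=[32,0,0] → ·  [on edge]
    (0,4)@(1, 9): e=[0,4,28] → #  [on edge]
    (1,4)@(3, 9): e=[16,6,10] → #
    (2,4)@(5, 9): e=[32,8,-8] → ·
    (0,5)@(1, 11): e=[-16,10,38] → ·
    (1,5)@(3, 11): e=[0,12,20] → #  [on edge]
    (2,5)@(5, 11): e=[16,14,2] → #
    (3,5)@(7, 11): e=[32,16,-16] → ·
    (1,6)@(3, 13): e=[-16,18,30] → ·
    (2,6)@(5, 13): e=[0,20,12] → #  [on edge]
    (3,7)@(7, 15): e=[0,28,4] → #  [on edge]
    (4,8)@(9, 17): e=[0,36,-4] → ·  [on edge]
    (5,9)@(11, 19): e=[0,44,-12] → ·  [on edge]
    (6,10)@(13, 21): e=[0,52,-20] → ·  [on edge]
  covered (6 px):
    · · · · · · · ·
    · · · · · · · ·
    · · · · · · · ·
    · · · · · · · ·
    # # · · · · · ·
    · # # · · · · ·
    · · # · · · · ·
    · · · # · · · ·
    · · · · · · · ·
    · · · · · · · ·
    · · · · · · · ·
T1:
  2·area = 108
  edge (8, 2)→(14, 14): d=(6,12) right/bottom  bias=-1
  edge (14, 14)→(4, 12): d=(-10,-2) top-left  bias=+0
  edge (4, 12)→(8, 2): d=(4,-10) top-left  bias=+0
    (3,2)@(7, 5): e=[30,76,2] → #
    (4,2)@(9, 5): e=[6,80,22] → #
    (5,2)@(11, 5): e=[-18,84,42] → ·
    (3,3)@(7, 7): e=[42,56,10] → #
    (5,3)@(11, 7): e=[-6,64,50] → ·
    (3,4)@(7, 9): e=[54,36,18] → #
    (5,4)@(11, 9): e=[6,44,58] → #
    (6,4)@(13, 9): e=[-18,48,78] → ·
    (2,5)@(5, 11): e=[90,12,6] → #
    (6,5)@(13, 11): e=[-6,28,86] → ·
    (2,6)@(5, 13): e=[102,-8,14] → ·
    (3,6)@(7, 13): e=[78,-4,34] → ·
    (4,6)@(9, 13): e=[54,0,54] → #  [on edge]
  covered (14 px):
    · · · · · · · ·
    · · · · · · · ·
    · · · # # · · ·
    · · · # # · · ·
    · · · # # # · ·
    · · # # # # · ·
    · · · · # # # ·
    · · · · · · · ·
    · · · · · · · ·
    · · · · · · · ·
    · · · · · · · ·
T2:
  2·area = 22  (B↔C swapped to make it positive)
  edge (6, 5)→(12, 12): d=(6,7) right/bottom  bias=-1
  edge (12, 12)→(14, 18): d=(2,6) right/bottom  bias=-1
  edge (14, 18)→(6, 5): d=(-8,-13) top-left  bias=+0
    (4,1)@(9, 3): e=[-33,0,55] → ·  [on edge]
    (4,4)@(9, 9): e=[3,12,7] → #
    (5,4)@(11, 9): e=[-11,0,33] → ·  [on edge]
    (4,5)@(9, 11): e=[15,16,-9] → ·
    (5,5)@(11, 11): e=[1,4,17] → #
    (6,5)@(13, 11): e=[-13,-8,43] → ·
    (5,6)@(11, 13): e=[13,8,1] → #
    (6,6)@(13, 13): e=[-1,-4,27] → ·
    (5,7)@(11, 15): e=[25,12,-15] → ·
    (6,7)@(13, 15): e=[11,0,11] → ·  [on edge]
    (7,10)@(15, 21): e=[33,0,-11] → ·  [on edge]
  covered (3 px):
    · · · · · · · ·
    · · · · · · · ·
    · · · · · · · ·
    · · · · · · · ·
    · · · · # · · ·
    · · · · · # · ·
    · · · · · # · ·
    · · · · · · · ·
    · · · · · · · ·
    · · · · · · · ·
    · · · · · · · ·
T3:
  2·area = 80  (B↔C swapped to make it positive)
  edge (10, 4)→(16, 0): d=(6,-4) top-left  bias=+0
  edge (16, 0)→(6, 20): d=(-10,20) right/bottom  bias=-1
  edge (6, 20)→(10, 4): d=(4,-16) top-left  bias=+0
    (7,0)@(15, 1): e=[2,10,68] → #
    (6,1)@(13, 3): e=[6,30,44] → #
    (7,1)@(15, 3): e=[14,-10,76] → ·
    (5,2)@(11, 5): e=[10,50,20] → #
    (7,2)@(15, 5): e=[26,-30,84] → ·
    (5,3)@(11, 7): e=[22,30,28] → #
    (6,3)@(13, 7): e=[30,-10,60] → ·
    (4,4)@(9, 9): e=[26,50,4] → #
    (6,4)@(13, 9): e=[42,-30,68] → ·
    (4,5)@(9, 11): e=[38,30,12] → #
    (5,5)@(11, 11): e=[46,-10,44] → ·
    (4,6)@(9, 13): e=[50,10,20] → #
  covered (10 px):
    · · · · · · · #
    · · · · · · # ·
    · · · · · # # ·
    · · · · · # · ·
    · · · · # # · ·
    · · · · # · · ·
    · · · · # · · ·
    · · · · · · · ·
    · · · # · · · ·
    · · · · · · · ·
    · · · · · · · ·
T4:
  2·area = 60  (B↔C swapped to make it positive)
  edge (0, 6)→(8, 16): d=(8,10) right/bottom  bias=-1
  edge (8, 16)→(2, 16): d=(-6,0) right/bottom  bias=-1
  edge (2, 16)→(0, 6): d=(-2,-10) top-left  bias=+0
    (0,4)@(1, 9): e=[14,42,4] → #
    (1,4)@(3, 9): e=[-6,42,24] → ·
    (0,5)@(1, 11): e=[30,30,0] → #  [on edge]
    (1,5)@(3, 11): e=[10,30,20] → #
    (2,5)@(5, 11): e=[-10,30,40] → ·
    (0,6)@(1, 13): e=[46,18,-4] → ·
    (1,6)@(3, 13): e=[26,18,16] → #
    (2,6)@(5, 13): e=[6,18,36] → #
    (3,6)@(7, 13): e=[-14,18,56] → ·
    (1,7)@(3, 15): e=[42,6,12] → #
    (3,7)@(7, 15): e=[2,6,52] → #
    (4,7)@(9, 15): e=[-18,6,72] → ·
    (1,10)@(3, 21): e=[90,-30,0] → ·  [on edge]
  covered (8 px):
    · · · · · · · ·
    · · · · · · · ·
    · · · · · · · ·
    · · · · · · · ·
    # · · · · · · ·
    # # · · · · · ·
    · # # · · · · ·
    · # # # · · · ·
    · · · · · · · ·
    · · · · · · · ·
    · · · · · · · ·

Final: [14,2,16]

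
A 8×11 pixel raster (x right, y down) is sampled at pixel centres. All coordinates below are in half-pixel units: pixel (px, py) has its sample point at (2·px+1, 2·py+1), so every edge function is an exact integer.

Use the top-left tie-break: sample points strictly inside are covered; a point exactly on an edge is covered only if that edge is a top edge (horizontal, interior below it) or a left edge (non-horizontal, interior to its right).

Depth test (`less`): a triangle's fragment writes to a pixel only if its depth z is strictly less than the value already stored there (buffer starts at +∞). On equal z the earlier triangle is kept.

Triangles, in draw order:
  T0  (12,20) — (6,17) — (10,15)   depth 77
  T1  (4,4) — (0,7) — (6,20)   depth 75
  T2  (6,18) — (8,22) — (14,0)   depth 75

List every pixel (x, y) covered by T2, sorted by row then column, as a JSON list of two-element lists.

T0:
  2·area = 24
  edge (12, 20)→(6, 17): d=(-6,-3) top-left  bias=+0
  edge (6, 17)→(10, 15): d=(4,-2) top-left  bias=+0
  edge (10, 15)→(12, 20): d=(2,5) right/bottom  bias=-1
    (3,8)@(7, 17): e=[3,2,19] → █
    (4,8)@(9, 17): e=[9,6,9] → █
    (5,8)@(11, 17): e=[15,10,-1] → ·
    (3,9)@(7, 19): e=[-9,10,23] → ·
    (4,9)@(9, 19): e=[-3,14,13] → ·
    (5,9)@(11, 19): e=[3,18,3] → █
    (6,9)@(13, 19): e=[9,22,-7] → ·
    (5,10)@(11, 21): e=[-9,26,7] → ·
  covered (3 px):
    · · · · · · · ·
    · · · · · · · ·
    · · · · · · · ·
    · · · · · · · ·
    · · · · · · · ·
    · · · · · · · ·
    · · · · · · · ·
    · · · · · · · ·
    · · · █ █ · · ·
    · · · · · █ · ·
    · · · · · · · ·
T1:
  2·area = 70  (B↔C swapped to make it positive)
  edge (4, 4)→(6, 20): d=(2,16) right/bottom  bias=-1
  edge (6, 20)→(0, 7): d=(-6,-13) top-left  bias=+0
  edge (0, 7)→(4, 4): d=(4,-3) top-left  bias=+0
    (1,2)@(3, 5): e=[18,51,1] → █
    (2,2)@(5, 5): e=[-14,77,7] → ·
    (0,3)@(1, 7): e=[54,13,3] → █
    (2,3)@(5, 7): e=[-10,65,15] → ·
    (0,4)@(1, 9): e=[58,1,11] → █
    (2,4)@(5, 9): e=[-6,53,23] → ·
    (0,5)@(1, 11): e=[62,-11,19] → ·
    (1,5)@(3, 11): e=[30,15,25] → █
    (2,5)@(5, 11): e=[-2,41,31] → ·
    (1,6)@(3, 13): e=[34,3,33] → █
    (2,6)@(5, 13): e=[2,29,39] → █
    (3,6)@(7, 13): e=[-30,55,45] → ·
  covered (10 px):
    · · · · · · · ·
    · · · · · · · ·
    · █ · · · · · ·
    █ █ · · · · · ·
    █ █ · · · · · ·
    · █ · · · · · ·
    · █ █ · · · · ·
    · · █ · · · · ·
    · · █ · · · · ·
    · · · · · · · ·
    · · · · · · · ·
T2:
  2·area = 68  (B↔C swapped to make it positive)
  edge (6, 18)→(14, 0): d=(8,-18) top-left  bias=+0
  edge (14, 0)→(8, 22): d=(-6,22) right/bottom  bias=-1
  edge (8, 22)→(6, 18): d=(-2,-4) top-left  bias=+0
    (6,1)@(13, 3): e=[6,4,58] → █
    (7,1)@(15, 3): e=[42,-40,66] → ·
    (6,2)@(13, 5): e=[22,-8,54] → ·
    (5,3)@(11, 7): e=[2,24,42] → █
    (6,3)@(13, 7): e=[38,-20,50] → ·
    (5,4)@(11, 9): e=[18,12,38] → █
    (6,4)@(13, 9): e=[54,-32,46] → ·
    (5,5)@(11, 11): e=[34,0,34] → ·  [on edge]
    (4,6)@(9, 13): e=[14,32,22] → █
    (5,6)@(11, 13): e=[50,-12,30] → ·
    (4,7)@(9, 15): e=[30,20,18] → █
    (5,7)@(11, 15): e=[66,-24,26] → ·
  covered (8 px):
    · · · · · · · ·
    · · · · · · █ ·
    · · · · · · · ·
    · · · · · █ · ·
    · · · · · █ · ·
    · · · · · · · ·
    · · · · █ · · ·
    · · · · █ · · ·
    · · · █ █ · · ·
    · · · █ · · · ·
    · · · · · · · ·

Final: [[6,1],[5,3],[5,4],[4,6],[4,7],[3,8],[4,8],[3,9]]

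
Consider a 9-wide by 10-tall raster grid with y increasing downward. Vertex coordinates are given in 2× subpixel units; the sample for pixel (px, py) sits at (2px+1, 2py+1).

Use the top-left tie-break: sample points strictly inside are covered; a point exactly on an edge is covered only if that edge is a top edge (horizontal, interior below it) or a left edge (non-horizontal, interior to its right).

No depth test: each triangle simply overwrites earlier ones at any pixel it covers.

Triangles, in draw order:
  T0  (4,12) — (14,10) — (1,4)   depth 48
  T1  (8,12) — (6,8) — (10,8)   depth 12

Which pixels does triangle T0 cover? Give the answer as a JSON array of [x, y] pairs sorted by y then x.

T0:
  2·area = 86  (B↔C swapped to make it positive)
  edge (4, 12)→(1, 4): d=(-3,-8) top-left  bias=+0
  edge (1, 4)→(14, 10): d=(13,6) right/bottom  bias=-1
  edge (14, 10)→(4, 12): d=(-10,2) right/bottom  bias=-1
    (1,2)@(3, 5): e=[13,1,72] → X
    (2,2)@(5, 5): e=[29,-11,68] → .
    (1,3)@(3, 7): e=[7,27,52] → X
    (2,3)@(5, 7): e=[23,15,48] → X
    (3,3)@(7, 7): e=[39,3,44] → X
    (4,3)@(9, 7): e=[55,-9,40] → .
    (1,4)@(3, 9): e=[1,53,32] → X
    (4,4)@(9, 9): e=[49,17,20] → X
    (5,4)@(11, 9): e=[65,5,16] → X
    (6,4)@(13, 9): e=[81,-7,12] → .
    (1,5)@(3, 11): e=[-5,79,12] → .
    (2,5)@(5, 11): e=[11,67,8] → X
    (4,5)@(9, 11): e=[43,43,0] → .  [on edge]
  covered (11 px):
    . . . . . . . . .
    . . . . . . . . .
    . X . . . . . . .
    . X X X . . . . .
    . X X X X X . . .
    . . X X . . . . .
    . . . . . . . . .
    . . . . . . . . .
    . . . . . . . . .
    . . . . . . . . .
T1:
  2·area = 16
  edge (8, 12)→(6, 8): d=(-2,-4) top-left  bias=+0
  edge (6, 8)→(10, 8): d=(4,0) top-left  bias=+0
  edge (10, 8)→(8, 12): d=(-2,4) right/bottom  bias=-1
    (3,4)@(7, 9): e=[2,4,10] → X
    (4,4)@(9, 9): e=[10,4,2] → X
    (5,4)@(11, 9): e=[18,4,-6] → .
    (3,5)@(7, 11): e=[-2,12,6] → .
    (4,5)@(9, 11): e=[6,12,-2] → .
  covered (2 px):
    . . . . . . . . .
    . . . . . . . . .
    . . . . . . . . .
    . . . . . . . . .
    . . . X X . . . .
    . . . . . . . . .
    . . . . . . . . .
    . . . . . . . . .
    . . . . . . . . .
    . . . . . . . . .

Final: [[1,2],[1,3],[2,3],[3,3],[1,4],[2,4],[3,4],[4,4],[5,4],[2,5],[3,5]]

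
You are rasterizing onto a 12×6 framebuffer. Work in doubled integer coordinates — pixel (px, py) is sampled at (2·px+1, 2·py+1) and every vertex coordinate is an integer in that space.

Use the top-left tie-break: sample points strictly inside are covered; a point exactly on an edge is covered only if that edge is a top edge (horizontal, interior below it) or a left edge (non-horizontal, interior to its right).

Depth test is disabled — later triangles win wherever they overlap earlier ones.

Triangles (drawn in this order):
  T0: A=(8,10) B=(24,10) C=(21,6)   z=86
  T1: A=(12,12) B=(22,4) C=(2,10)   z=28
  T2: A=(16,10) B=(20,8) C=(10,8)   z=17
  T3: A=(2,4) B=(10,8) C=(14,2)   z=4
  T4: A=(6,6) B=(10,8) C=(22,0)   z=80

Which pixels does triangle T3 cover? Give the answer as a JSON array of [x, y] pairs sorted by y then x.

T0:
  2·area = 64  (B↔C swapped to make it positive)
  edge (8, 10)→(21, 6): d=(13,-4) top-left  bias=+0
  edge (21, 6)→(24, 10): d=(3,4) right/bottom  bias=-1
  edge (24, 10)→(8, 10): d=(-16,0) right/bottom  bias=-1
    (9,3)@(19, 7): e=[5,11,48] → X
    (10,3)@(21, 7): e=[13,3,48] → X
    (11,3)@(23, 7): e=[21,-5,48] → .
    (6,4)@(13, 9): e=[7,41,16] → X
    (7,4)@(15, 9): e=[15,33,16] → X
    (8,4)@(17, 9): e=[23,25,16] → X
    (11,4)@(23, 9): e=[47,1,16] → X
    (6,5)@(13, 11): e=[33,47,-16] → .
    (7,5)@(15, 11): e=[41,39,-16] → .
    (8,5)@(17, 11): e=[49,31,-16] → .
    (9,5)@(19, 11): e=[57,23,-16] → .
    (10,5)@(21, 11): e=[65,15,-16] → .
  covered (8 px):
    . . . . . . . . . . . .
    . . . . . . . . . . . .
    . . . . . . . . . . . .
    . . . . . . . . . X X .
    . . . . . . X X X X X X
    . . . . . . . . . . . .
T1:
  2·area = 100  (B↔C swapped to make it positive)
  edge (12, 12)→(2, 10): d=(-10,-2) top-left  bias=+0
  edge (2, 10)→(22, 4): d=(20,-6) top-left  bias=+0
  edge (22, 4)→(12, 12): d=(-10,8) right/bottom  bias=-1
    (9,2)@(19, 5): e=[84,2,14] → X
    (10,2)@(21, 5): e=[88,14,-2] → .
    (6,3)@(13, 7): e=[52,6,42] → X
    (7,3)@(15, 7): e=[56,18,26] → X
    (8,3)@(17, 7): e=[60,30,10] → X
    (9,3)@(19, 7): e=[64,42,-6] → .
    (3,4)@(7, 9): e=[20,10,70] → X
    (4,4)@(9, 9): e=[24,22,54] → X
    (5,4)@(11, 9): e=[28,34,38] → X
    (8,4)@(17, 9): e=[40,70,-10] → .
    (3,5)@(7, 11): e=[0,50,50] → X  [on edge]
    (7,5)@(15, 11): e=[16,98,-14] → .
  covered (13 px):
    . . . . . . . . . . . .
    . . . . . . . . . . . .
    . . . . . . . . . X . .
    . . . . . . X X X . . .
    . . . X X X X X . . . .
    . . . X X X X . . . . .
T2:
  2·area = 20  (B↔C swapped to make it positive)
  edge (16, 10)→(10, 8): d=(-6,-2) top-left  bias=+0
  edge (10, 8)→(20, 8): d=(10,0) top-left  bias=+0
  edge (20, 8)→(16, 10): d=(-4,2) right/bottom  bias=-1
    (0,2)@(1, 5): e=[0,-30,50] → .  [on edge]
    (3,3)@(7, 7): e=[0,-10,30] → .  [on edge]
    (6,4)@(13, 9): e=[0,10,10] → X  [on edge]
    (7,4)@(15, 9): e=[4,10,6] → X
    (8,4)@(17, 9): e=[8,10,2] → X
    (9,4)@(19, 9): e=[12,10,-2] → .
    (6,5)@(13, 11): e=[-12,30,2] → .
    (7,5)@(15, 11): e=[-8,30,-2] → .
    (8,5)@(17, 11): e=[-4,30,-6] → .
    (9,5)@(19, 11): e=[0,30,-10] → .  [on edge]
  covered (3 px):
    . . . . . . . . . . . .
    . . . . . . . . . . . .
    . . . . . . . . . . . .
    . . . . . . . . . . . .
    . . . . . . X X X . . .
    . . . . . . . . . . . .
T3:
  2·area = 64  (B↔C swapped to make it positive)
  edge (2, 4)→(14, 2): d=(12,-2) top-left  bias=+0
  edge (14, 2)→(10, 8): d=(-4,6) right/bottom  bias=-1
  edge (10, 8)→(2, 4): d=(-8,-4) top-left  bias=+0
    (4,1)@(9, 3): e=[2,26,36] → X
    (5,1)@(11, 3): e=[6,14,44] → X
    (6,1)@(13, 3): e=[10,2,52] → X
    (7,1)@(15, 3): e=[14,-10,60] → .
    (2,2)@(5, 5): e=[18,42,4] → X
    (3,2)@(7, 5): e=[22,30,12] → X
    (6,2)@(13, 5): e=[34,-6,36] → .
    (2,3)@(5, 7): e=[42,34,-12] → .
    (3,3)@(7, 7): e=[46,22,-4] → .
    (4,3)@(9, 7): e=[50,10,4] → X
    (5,3)@(11, 7): e=[54,-2,12] → .
    (4,4)@(9, 9): e=[74,2,-12] → .
  covered (8 px):
    . . . . . . . . . . . .
    . . . . X X X . . . . .
    . . X X X X . . . . . .
    . . . . X . . . . . . .
    . . . . . . . . . . . .
    . . . . . . . . . . . .
T4:
  2·area = 56  (B↔C swapped to make it positive)
  edge (6, 6)→(22, 0): d=(16,-6) top-left  bias=+0
  edge (22, 0)→(10, 8): d=(-12,8) right/bottom  bias=-1
  edge (10, 8)→(6, 6): d=(-4,-2) top-left  bias=+0
    (7,1)@(15, 3): e=[6,20,30] → X
    (8,1)@(17, 3): e=[18,4,34] → X
    (9,1)@(19, 3): e=[30,-12,38] → .
    (4,2)@(9, 5): e=[2,44,10] → X
    (5,2)@(11, 5): e=[14,28,14] → X
    (6,2)@(13, 5): e=[26,12,18] → X
    (7,2)@(15, 5): e=[38,-4,22] → .
    (8,2)@(17, 5): e=[50,-20,26] → .
    (4,3)@(9, 7): e=[34,20,2] → X
    (6,3)@(13, 7): e=[58,-12,10] → .
    (4,4)@(9, 9): e=[66,-4,-6] → .
    (5,4)@(11, 9): e=[78,-20,-2] → .
  covered (7 px):
    . . . . . . . . . . . .
    . . . . . . . X X . . .
    . . . . X X X . . . . .
    . . . . X X . . . . . .
    . . . . . . . . . . . .
    . . . . . . . . . . . .

Final: [[4,1],[5,1],[6,1],[2,2],[3,2],[4,2],[5,2],[4,3]]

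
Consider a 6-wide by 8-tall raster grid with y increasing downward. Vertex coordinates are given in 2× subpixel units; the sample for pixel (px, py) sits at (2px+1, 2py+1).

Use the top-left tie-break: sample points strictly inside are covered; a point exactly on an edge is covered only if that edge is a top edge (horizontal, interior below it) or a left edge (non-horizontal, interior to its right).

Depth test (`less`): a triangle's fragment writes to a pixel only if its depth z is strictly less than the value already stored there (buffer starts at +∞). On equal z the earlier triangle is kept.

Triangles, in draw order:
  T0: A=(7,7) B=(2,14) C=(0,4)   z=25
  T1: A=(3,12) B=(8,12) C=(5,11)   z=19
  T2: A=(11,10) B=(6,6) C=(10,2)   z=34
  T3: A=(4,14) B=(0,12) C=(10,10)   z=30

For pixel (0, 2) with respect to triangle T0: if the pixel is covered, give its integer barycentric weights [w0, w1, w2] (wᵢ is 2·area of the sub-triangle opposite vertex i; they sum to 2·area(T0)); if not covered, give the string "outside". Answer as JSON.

T0:
  2·area = 64
  edge (7, 7)→(2, 14): d=(-5,7) right/bottom  bias=-1
  edge (2, 14)→(0, 4): d=(-2,-10) top-left  bias=+0
  edge (0, 4)→(7, 7): d=(7,3) right/bottom  bias=-1
    (0,2)@(1, 5): e=[52,8,4] → █
    (1,2)@(3, 5): e=[38,28,-2] → ·
    (0,3)@(1, 7): e=[42,4,18] → █
    (1,3)@(3, 7): e=[28,24,12] → █
    (2,3)@(5, 7): e=[14,44,6] → █
    (3,3)@(7, 7): e=[0,64,0] → ·  [on edge]
    (0,4)@(1, 9): e=[32,0,32] → █  [on edge]
    (3,4)@(7, 9): e=[-10,60,14] → ·
    (0,5)@(1, 11): e=[22,-4,46] → ·
    (1,5)@(3, 11): e=[8,16,40] → █
    (2,5)@(5, 11): e=[-6,36,34] → ·
    (1,6)@(3, 13): e=[-2,12,54] → ·
  covered (8 px):
    · · · · · ·
    · · · · · ·
    █ · · · · ·
    █ █ █ · · ·
    █ █ █ · · ·
    · █ · · · ·
    · · · · · ·
    · · · · · ·
T1:
  2·area = 5  (B↔C swapped to make it positive)
  edge (3, 12)→(5, 11): d=(2,-1) top-left  bias=+0
  edge (5, 11)→(8, 12): d=(3,1) right/bottom  bias=-1
  edge (8, 12)→(3, 12): d=(-5,0) right/bottom  bias=-1
    (4,4)@(9, 9): e=[0,-10,15] → ·  [on edge]
    (2,5)@(5, 11): e=[0,0,5] → ·  [on edge]
    (0,6)@(1, 13): e=[0,10,-5] → ·  [on edge]
    (5,6)@(11, 13): e=[10,0,-5] → ·  [on edge]
  covered (0 px):
    · · · · · ·
    · · · · · ·
    · · · · · ·
    · · · · · ·
    · · · · · ·
    · · · · · ·
    · · · · · ·
    · · · · · ·
T2:
  2·area = 36
  edge (11, 10)→(6, 6): d=(-5,-4) top-left  bias=+0
  edge (6, 6)→(10, 2): d=(4,-4) top-left  bias=+0
  edge (10, 2)→(11, 10): d=(1,8) right/bottom  bias=-1
    (5,0)@(11, 1): e=[45,0,-9] → ·  [on edge]
    (4,1)@(9, 3): e=[27,0,9] → █  [on edge]
    (5,1)@(11, 3): e=[35,8,-7] → ·
    (3,2)@(7, 5): e=[9,0,27] → █  [on edge]
    (5,2)@(11, 5): e=[25,16,-5] → ·
    (2,3)@(5, 7): e=[-9,0,45] → ·  [on edge]
    (3,3)@(7, 7): e=[-1,8,29] → ·
    (4,3)@(9, 7): e=[7,16,13] → █
    (5,3)@(11, 7): e=[15,24,-3] → ·
    (1,4)@(3, 9): e=[-27,0,63] → ·  [on edge]
    (4,4)@(9, 9): e=[-3,24,15] → ·
    (0,5)@(1, 11): e=[-45,0,81] → ·  [on edge]
  covered (4 px):
    · · · · · ·
    · · · · █ ·
    · · · █ █ ·
    · · · · █ ·
    · · · · · ·
    · · · · · ·
    · · · · · ·
    · · · · · ·
T3:
  2·area = 28
  edge (4, 14)→(0, 12): d=(-4,-2) top-left  bias=+0
  edge (0, 12)→(10, 10): d=(10,-2) top-left  bias=+0
  edge (10, 10)→(4, 14): d=(-6,4) right/bottom  bias=-1
    (2,5)@(5, 11): e=[14,0,14] → █  [on edge]
    (3,5)@(7, 11): e=[18,4,6] → █
    (4,5)@(9, 11): e=[22,8,-2] → ·
    (1,6)@(3, 13): e=[2,16,10] → █
    (3,6)@(7, 13): e=[10,24,-6] → ·
    (1,7)@(3, 15): e=[-6,36,-2] → ·
    (2,7)@(5, 15): e=[-2,40,-10] → ·
  covered (4 px):
    · · · · · ·
    · · · · · ·
    · · · · · ·
    · · · · · ·
    · · · · · ·
    · · █ █ · ·
    · █ █ · · ·
    · · · · · ·

Answer: [8,4,52]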